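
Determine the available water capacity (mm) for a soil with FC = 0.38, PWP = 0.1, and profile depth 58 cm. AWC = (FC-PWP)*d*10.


AWC = (FC - PWP) * d * 10
AWC = (0.38 - 0.1) * 58 * 10
AWC = 0.2800 * 58 * 10

162.4000 mm


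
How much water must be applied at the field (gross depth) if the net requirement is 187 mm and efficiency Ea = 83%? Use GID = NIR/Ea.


Ea = 83% = 0.83
GID = NIR / Ea = 187 / 0.83 = 225.3012 mm

225.3012 mm


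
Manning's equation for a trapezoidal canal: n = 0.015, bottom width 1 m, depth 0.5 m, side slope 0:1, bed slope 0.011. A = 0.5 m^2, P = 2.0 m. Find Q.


R = A/P = 0.5/2.0 = 0.250000
Q = (1/0.015) * 0.5 * 0.250000^(2/3) * 0.011^0.5

1.3874 m^3/s


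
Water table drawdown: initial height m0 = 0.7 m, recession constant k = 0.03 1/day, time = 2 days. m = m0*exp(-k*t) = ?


m = m0 * exp(-k*t)
m = 0.7 * exp(-0.03 * 2)
m = 0.7 * exp(-0.0600)

0.6592 m


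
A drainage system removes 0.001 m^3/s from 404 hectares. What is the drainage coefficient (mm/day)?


DC = Q * 86400 / (A * 10000) * 1000
DC = 0.001 * 86400 / (404 * 10000) * 1000
DC = 86400.0000 / 4040000

0.0214 mm/day


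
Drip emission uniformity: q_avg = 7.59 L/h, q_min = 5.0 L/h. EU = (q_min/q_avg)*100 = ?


EU = (q_min/q_avg)*100 = (5.0/7.59)*100 = 65.8762%

65.8762 %


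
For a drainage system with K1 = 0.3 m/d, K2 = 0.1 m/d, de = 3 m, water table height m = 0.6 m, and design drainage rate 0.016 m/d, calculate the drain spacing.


S^2 = 8*K2*de*m/q + 4*K1*m^2/q
S^2 = 8*0.1*3*0.6/0.016 + 4*0.3*0.6^2/0.016
S = sqrt(117.0000)

10.8167 m


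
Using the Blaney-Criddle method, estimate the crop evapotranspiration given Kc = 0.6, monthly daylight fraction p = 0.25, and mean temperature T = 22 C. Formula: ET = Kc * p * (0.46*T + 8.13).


ET = Kc * p * (0.46*T + 8.13)
ET = 0.6 * 0.25 * (0.46*22 + 8.13)
ET = 0.6 * 0.25 * 18.2500

2.7375 mm/day


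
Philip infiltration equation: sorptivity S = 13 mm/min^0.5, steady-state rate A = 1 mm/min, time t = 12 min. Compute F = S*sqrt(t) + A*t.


F = S*sqrt(t) + A*t
F = 13*sqrt(12) + 1*12
F = 13*3.464102 + 12

57.0333 mm


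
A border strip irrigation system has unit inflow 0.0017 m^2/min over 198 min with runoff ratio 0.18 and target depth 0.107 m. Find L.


L = q*t/((1+r)*Z)
L = 0.0017*198/((1+0.18)*0.107)
L = 0.3366/0.12626

2.6659 m


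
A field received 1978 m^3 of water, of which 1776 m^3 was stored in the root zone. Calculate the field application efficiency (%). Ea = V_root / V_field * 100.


Ea = V_root / V_field * 100 = 1776 / 1978 * 100 = 89.7877%

89.7877 %


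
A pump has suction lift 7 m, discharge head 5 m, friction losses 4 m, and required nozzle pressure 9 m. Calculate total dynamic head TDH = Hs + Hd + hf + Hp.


TDH = Hs + Hd + hf + Hp = 7 + 5 + 4 + 9 = 25

25 m


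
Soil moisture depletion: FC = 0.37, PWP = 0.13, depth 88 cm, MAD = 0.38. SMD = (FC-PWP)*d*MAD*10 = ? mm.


SMD = (FC - PWP) * d * MAD * 10
SMD = (0.37 - 0.13) * 88 * 0.38 * 10
SMD = 0.2400 * 88 * 0.38 * 10

80.2560 mm


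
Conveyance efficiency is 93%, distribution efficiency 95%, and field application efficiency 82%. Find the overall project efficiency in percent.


Ec = 0.93, Eb = 0.95, Ea = 0.82
E = 0.93 * 0.95 * 0.82 * 100 = 72.4470%

72.4470 %


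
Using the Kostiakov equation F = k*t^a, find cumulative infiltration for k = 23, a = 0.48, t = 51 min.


F = k * t^a = 23 * 51^0.48
F = 23 * 6.601364

151.8314 mm


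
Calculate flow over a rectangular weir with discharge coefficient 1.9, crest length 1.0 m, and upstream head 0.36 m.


Q = C * L * H^(3/2) = 1.9 * 1.0 * 0.36^1.5 = 1.9 * 1.0 * 0.216000

0.4104 m^3/s


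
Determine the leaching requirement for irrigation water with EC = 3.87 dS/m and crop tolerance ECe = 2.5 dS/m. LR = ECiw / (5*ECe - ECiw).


LR = ECiw / (5*ECe - ECiw)
LR = 3.87 / (5*2.5 - 3.87)
LR = 3.87 / 8.6300

0.4484


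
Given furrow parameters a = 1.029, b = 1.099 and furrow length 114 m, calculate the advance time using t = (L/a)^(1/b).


t = (L/a)^(1/b)
t = (114/1.029)^(1/1.099)
t = 110.787172^(1/1.099)

72.4967 min


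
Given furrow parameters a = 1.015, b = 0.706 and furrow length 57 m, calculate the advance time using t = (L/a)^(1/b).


t = (L/a)^(1/b)
t = (57/1.015)^(1/0.706)
t = 56.157635^(1/0.706)

300.5496 min


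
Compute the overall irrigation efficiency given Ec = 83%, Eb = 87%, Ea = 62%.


Ec = 0.83, Eb = 0.87, Ea = 0.62
E = 0.83 * 0.87 * 0.62 * 100 = 44.7702%

44.7702 %


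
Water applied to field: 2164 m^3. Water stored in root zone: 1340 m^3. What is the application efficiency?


Ea = V_root / V_field * 100 = 1340 / 2164 * 100 = 61.9224%

61.9224 %


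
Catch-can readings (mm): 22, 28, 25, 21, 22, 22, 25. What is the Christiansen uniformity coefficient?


mean = 23.571429 mm
MAD = 2.081633 mm
CU = (1 - 2.081633/23.571429)*100

91.1688 %


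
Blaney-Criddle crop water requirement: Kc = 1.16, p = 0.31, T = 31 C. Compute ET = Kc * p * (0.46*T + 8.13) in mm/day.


ET = Kc * p * (0.46*T + 8.13)
ET = 1.16 * 0.31 * (0.46*31 + 8.13)
ET = 1.16 * 0.31 * 22.3900

8.0514 mm/day


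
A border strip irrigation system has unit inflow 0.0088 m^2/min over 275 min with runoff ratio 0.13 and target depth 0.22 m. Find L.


L = q*t/((1+r)*Z)
L = 0.0088*275/((1+0.13)*0.22)
L = 2.42/0.2486

9.7345 m


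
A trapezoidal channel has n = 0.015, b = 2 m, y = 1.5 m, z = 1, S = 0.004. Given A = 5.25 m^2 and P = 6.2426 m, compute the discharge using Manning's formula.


R = A/P = 5.25/6.2426 = 0.840996
Q = (1/0.015) * 5.25 * 0.840996^(2/3) * 0.004^0.5

19.7224 m^3/s


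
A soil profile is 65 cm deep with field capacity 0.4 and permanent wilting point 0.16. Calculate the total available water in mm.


AWC = (FC - PWP) * d * 10
AWC = (0.4 - 0.16) * 65 * 10
AWC = 0.2400 * 65 * 10

156.0000 mm


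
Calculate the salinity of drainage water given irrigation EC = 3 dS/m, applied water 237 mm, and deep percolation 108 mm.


EC_dw = EC_iw * D_iw / D_dw
EC_dw = 3 * 237 / 108
EC_dw = 711 / 108

6.5833 dS/m


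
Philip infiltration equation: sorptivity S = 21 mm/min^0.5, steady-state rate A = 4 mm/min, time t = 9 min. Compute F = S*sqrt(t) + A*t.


F = S*sqrt(t) + A*t
F = 21*sqrt(9) + 4*9
F = 21*3.000000 + 36

99.0000 mm


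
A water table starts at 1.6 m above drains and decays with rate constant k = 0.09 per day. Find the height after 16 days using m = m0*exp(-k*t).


m = m0 * exp(-k*t)
m = 1.6 * exp(-0.09 * 16)
m = 1.6 * exp(-1.4400)

0.3791 m


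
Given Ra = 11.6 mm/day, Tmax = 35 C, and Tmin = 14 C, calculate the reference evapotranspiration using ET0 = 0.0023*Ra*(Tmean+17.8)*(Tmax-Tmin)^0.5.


Tmean = (Tmax + Tmin)/2 = (35 + 14)/2 = 24.5
ET0 = 0.0023 * 11.6 * (24.5 + 17.8) * sqrt(35 - 14)
ET0 = 0.0023 * 11.6 * 42.3 * 4.582576

5.1717 mm/day


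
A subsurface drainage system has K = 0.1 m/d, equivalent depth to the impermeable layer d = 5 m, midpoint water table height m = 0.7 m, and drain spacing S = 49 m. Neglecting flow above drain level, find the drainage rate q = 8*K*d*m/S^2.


q = 8*K*d*m/S^2
q = 8*0.1*5*0.7/49^2
q = 2.8000 / 2401

0.0012 m/d


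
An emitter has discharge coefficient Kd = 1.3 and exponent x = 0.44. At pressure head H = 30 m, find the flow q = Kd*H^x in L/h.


q = Kd * H^x = 1.3 * 30^0.44 = 1.3 * 4.466150

5.8060 L/h


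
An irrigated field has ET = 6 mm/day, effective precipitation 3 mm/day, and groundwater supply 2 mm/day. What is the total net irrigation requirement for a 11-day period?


Daily deficit = ET - Pe - GW = 6 - 3 - 2 = 1 mm/day
NIR = 1 * 11 = 11 mm

11.0000 mm


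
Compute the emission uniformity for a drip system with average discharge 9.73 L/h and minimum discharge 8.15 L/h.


EU = (q_min/q_avg)*100 = (8.15/9.73)*100 = 83.7616%

83.7616 %


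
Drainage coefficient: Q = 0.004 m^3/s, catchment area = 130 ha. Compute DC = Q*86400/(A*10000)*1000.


DC = Q * 86400 / (A * 10000) * 1000
DC = 0.004 * 86400 / (130 * 10000) * 1000
DC = 345600.0000 / 1300000

0.2658 mm/day


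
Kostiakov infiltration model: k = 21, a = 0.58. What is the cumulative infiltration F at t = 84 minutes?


F = k * t^a = 21 * 84^0.58
F = 21 * 13.064175

274.3477 mm


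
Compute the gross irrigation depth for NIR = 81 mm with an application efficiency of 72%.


Ea = 72% = 0.72
GID = NIR / Ea = 81 / 0.72 = 112.5000 mm

112.5000 mm


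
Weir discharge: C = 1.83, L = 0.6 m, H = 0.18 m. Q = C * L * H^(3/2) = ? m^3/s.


Q = C * L * H^(3/2) = 1.83 * 0.6 * 0.18^1.5 = 1.83 * 0.6 * 0.076368

0.0839 m^3/s


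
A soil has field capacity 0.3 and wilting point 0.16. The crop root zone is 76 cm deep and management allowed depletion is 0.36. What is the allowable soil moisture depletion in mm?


SMD = (FC - PWP) * d * MAD * 10
SMD = (0.3 - 0.16) * 76 * 0.36 * 10
SMD = 0.1400 * 76 * 0.36 * 10

38.3040 mm


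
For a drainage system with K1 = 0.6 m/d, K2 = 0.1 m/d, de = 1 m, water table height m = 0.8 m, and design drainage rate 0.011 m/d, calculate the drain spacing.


S^2 = 8*K2*de*m/q + 4*K1*m^2/q
S^2 = 8*0.1*1*0.8/0.011 + 4*0.6*0.8^2/0.011
S = sqrt(197.8182)

14.0648 m


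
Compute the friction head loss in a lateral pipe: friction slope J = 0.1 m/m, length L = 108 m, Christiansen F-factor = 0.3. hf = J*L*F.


hf = J * L * F = 0.1 * 108 * 0.3 = 3.2400 m

3.2400 m


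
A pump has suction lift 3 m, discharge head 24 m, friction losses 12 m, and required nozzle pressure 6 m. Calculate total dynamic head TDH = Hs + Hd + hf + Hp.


TDH = Hs + Hd + hf + Hp = 3 + 24 + 12 + 6 = 45

45 m


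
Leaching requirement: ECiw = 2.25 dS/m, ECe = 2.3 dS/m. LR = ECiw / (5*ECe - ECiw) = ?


LR = ECiw / (5*ECe - ECiw)
LR = 2.25 / (5*2.3 - 2.25)
LR = 2.25 / 9.2500

0.2432


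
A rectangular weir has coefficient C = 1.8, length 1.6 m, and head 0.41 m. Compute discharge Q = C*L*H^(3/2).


Q = C * L * H^(3/2) = 1.8 * 1.6 * 0.41^1.5 = 1.8 * 1.6 * 0.262528

0.7561 m^3/s


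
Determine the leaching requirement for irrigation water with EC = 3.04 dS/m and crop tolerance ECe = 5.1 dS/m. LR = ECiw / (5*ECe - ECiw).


LR = ECiw / (5*ECe - ECiw)
LR = 3.04 / (5*5.1 - 3.04)
LR = 3.04 / 22.4600

0.1354


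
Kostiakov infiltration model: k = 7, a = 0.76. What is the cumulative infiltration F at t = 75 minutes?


F = k * t^a = 7 * 75^0.76
F = 7 * 26.610103

186.2707 mm


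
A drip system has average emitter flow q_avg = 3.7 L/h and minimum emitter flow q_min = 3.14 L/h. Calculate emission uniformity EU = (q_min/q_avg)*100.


EU = (q_min/q_avg)*100 = (3.14/3.7)*100 = 84.8649%

84.8649 %


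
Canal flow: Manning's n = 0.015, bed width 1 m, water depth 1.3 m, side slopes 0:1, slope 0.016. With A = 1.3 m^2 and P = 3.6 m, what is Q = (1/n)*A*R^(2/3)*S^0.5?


R = A/P = 1.3/3.6 = 0.361111
Q = (1/0.015) * 1.3 * 0.361111^(2/3) * 0.016^0.5

5.5591 m^3/s


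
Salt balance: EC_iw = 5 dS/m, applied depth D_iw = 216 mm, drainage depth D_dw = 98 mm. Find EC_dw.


EC_dw = EC_iw * D_iw / D_dw
EC_dw = 5 * 216 / 98
EC_dw = 1080 / 98

11.0204 dS/m


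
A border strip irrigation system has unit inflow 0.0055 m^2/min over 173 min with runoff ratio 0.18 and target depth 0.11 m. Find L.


L = q*t/((1+r)*Z)
L = 0.0055*173/((1+0.18)*0.11)
L = 0.9515/0.1298

7.3305 m


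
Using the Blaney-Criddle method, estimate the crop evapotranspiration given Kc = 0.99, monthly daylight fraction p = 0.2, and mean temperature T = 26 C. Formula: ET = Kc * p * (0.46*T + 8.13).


ET = Kc * p * (0.46*T + 8.13)
ET = 0.99 * 0.2 * (0.46*26 + 8.13)
ET = 0.99 * 0.2 * 20.0900

3.9778 mm/day


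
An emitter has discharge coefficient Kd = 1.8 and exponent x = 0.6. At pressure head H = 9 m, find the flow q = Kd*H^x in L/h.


q = Kd * H^x = 1.8 * 9^0.6 = 1.8 * 3.737193

6.7269 L/h


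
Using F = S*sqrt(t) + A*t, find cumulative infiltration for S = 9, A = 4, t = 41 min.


F = S*sqrt(t) + A*t
F = 9*sqrt(41) + 4*41
F = 9*6.403124 + 164

221.6281 mm


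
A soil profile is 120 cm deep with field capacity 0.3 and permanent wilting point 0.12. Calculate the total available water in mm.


AWC = (FC - PWP) * d * 10
AWC = (0.3 - 0.12) * 120 * 10
AWC = 0.1800 * 120 * 10

216.0000 mm


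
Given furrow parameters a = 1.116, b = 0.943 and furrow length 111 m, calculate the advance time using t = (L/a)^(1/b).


t = (L/a)^(1/b)
t = (111/1.116)^(1/0.943)
t = 99.462366^(1/0.943)

131.3433 min


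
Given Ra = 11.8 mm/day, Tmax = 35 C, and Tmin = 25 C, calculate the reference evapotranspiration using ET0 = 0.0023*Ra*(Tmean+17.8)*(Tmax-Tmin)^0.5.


Tmean = (Tmax + Tmin)/2 = (35 + 25)/2 = 30.0
ET0 = 0.0023 * 11.8 * (30.0 + 17.8) * sqrt(35 - 25)
ET0 = 0.0023 * 11.8 * 47.8 * 3.162278

4.1024 mm/day


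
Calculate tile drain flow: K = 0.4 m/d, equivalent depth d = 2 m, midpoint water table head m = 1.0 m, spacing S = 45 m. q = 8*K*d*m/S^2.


q = 8*K*d*m/S^2
q = 8*0.4*2*1.0/45^2
q = 6.4000 / 2025

0.0032 m/d


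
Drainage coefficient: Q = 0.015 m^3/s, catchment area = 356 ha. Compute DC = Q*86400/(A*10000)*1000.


DC = Q * 86400 / (A * 10000) * 1000
DC = 0.015 * 86400 / (356 * 10000) * 1000
DC = 1296000.0000 / 3560000

0.3640 mm/day


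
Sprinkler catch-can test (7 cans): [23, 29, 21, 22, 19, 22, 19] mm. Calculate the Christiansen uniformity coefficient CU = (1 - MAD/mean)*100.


mean = 22.142857 mm
MAD = 2.204082 mm
CU = (1 - 2.204082/22.142857)*100

90.0461 %


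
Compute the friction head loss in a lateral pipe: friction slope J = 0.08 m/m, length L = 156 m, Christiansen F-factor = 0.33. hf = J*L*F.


hf = J * L * F = 0.08 * 156 * 0.33 = 4.1184 m

4.1184 m


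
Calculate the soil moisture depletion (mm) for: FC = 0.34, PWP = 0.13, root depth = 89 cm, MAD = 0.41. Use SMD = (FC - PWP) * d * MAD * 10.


SMD = (FC - PWP) * d * MAD * 10
SMD = (0.34 - 0.13) * 89 * 0.41 * 10
SMD = 0.2100 * 89 * 0.41 * 10

76.6290 mm


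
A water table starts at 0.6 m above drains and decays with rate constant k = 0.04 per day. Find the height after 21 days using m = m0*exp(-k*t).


m = m0 * exp(-k*t)
m = 0.6 * exp(-0.04 * 21)
m = 0.6 * exp(-0.8400)

0.2590 m


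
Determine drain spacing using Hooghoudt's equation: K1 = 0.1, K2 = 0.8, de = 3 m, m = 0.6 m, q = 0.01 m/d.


S^2 = 8*K2*de*m/q + 4*K1*m^2/q
S^2 = 8*0.8*3*0.6/0.01 + 4*0.1*0.6^2/0.01
S = sqrt(1166.4000)

34.1526 m


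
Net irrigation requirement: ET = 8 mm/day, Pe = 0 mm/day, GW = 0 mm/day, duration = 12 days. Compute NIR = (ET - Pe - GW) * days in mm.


Daily deficit = ET - Pe - GW = 8 - 0 - 0 = 8 mm/day
NIR = 8 * 12 = 96 mm

96.0000 mm


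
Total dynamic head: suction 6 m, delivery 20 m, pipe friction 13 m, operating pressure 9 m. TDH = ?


TDH = Hs + Hd + hf + Hp = 6 + 20 + 13 + 9 = 48

48 m


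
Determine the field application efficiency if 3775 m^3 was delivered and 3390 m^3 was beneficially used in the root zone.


Ea = V_root / V_field * 100 = 3390 / 3775 * 100 = 89.8013%

89.8013 %


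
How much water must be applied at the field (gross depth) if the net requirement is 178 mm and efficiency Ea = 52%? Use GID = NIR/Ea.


Ea = 52% = 0.52
GID = NIR / Ea = 178 / 0.52 = 342.3077 mm

342.3077 mm


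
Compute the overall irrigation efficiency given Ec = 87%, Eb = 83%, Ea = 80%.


Ec = 0.87, Eb = 0.83, Ea = 0.8
E = 0.87 * 0.83 * 0.8 * 100 = 57.7680%

57.7680 %


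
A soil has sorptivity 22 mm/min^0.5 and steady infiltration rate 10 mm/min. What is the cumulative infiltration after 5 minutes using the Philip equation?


F = S*sqrt(t) + A*t
F = 22*sqrt(5) + 10*5
F = 22*2.236068 + 50

99.1935 mm


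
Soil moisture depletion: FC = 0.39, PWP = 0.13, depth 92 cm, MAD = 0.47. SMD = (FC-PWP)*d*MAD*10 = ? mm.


SMD = (FC - PWP) * d * MAD * 10
SMD = (0.39 - 0.13) * 92 * 0.47 * 10
SMD = 0.2600 * 92 * 0.47 * 10

112.4240 mm


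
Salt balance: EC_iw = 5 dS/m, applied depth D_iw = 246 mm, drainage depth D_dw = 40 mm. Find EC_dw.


EC_dw = EC_iw * D_iw / D_dw
EC_dw = 5 * 246 / 40
EC_dw = 1230 / 40

30.7500 dS/m


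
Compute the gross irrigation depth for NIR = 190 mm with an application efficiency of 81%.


Ea = 81% = 0.81
GID = NIR / Ea = 190 / 0.81 = 234.5679 mm

234.5679 mm


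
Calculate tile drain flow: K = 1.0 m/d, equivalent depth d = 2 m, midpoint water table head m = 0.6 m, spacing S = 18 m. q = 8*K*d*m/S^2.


q = 8*K*d*m/S^2
q = 8*1.0*2*0.6/18^2
q = 9.6000 / 324

0.0296 m/d


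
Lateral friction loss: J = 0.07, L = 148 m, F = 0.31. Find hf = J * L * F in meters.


hf = J * L * F = 0.07 * 148 * 0.31 = 3.2116 m

3.2116 m


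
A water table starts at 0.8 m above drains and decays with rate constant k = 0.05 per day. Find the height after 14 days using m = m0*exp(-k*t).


m = m0 * exp(-k*t)
m = 0.8 * exp(-0.05 * 14)
m = 0.8 * exp(-0.7000)

0.3973 m


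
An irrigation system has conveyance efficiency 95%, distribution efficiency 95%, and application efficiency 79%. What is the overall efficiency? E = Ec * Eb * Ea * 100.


Ec = 0.95, Eb = 0.95, Ea = 0.79
E = 0.95 * 0.95 * 0.79 * 100 = 71.2975%

71.2975 %


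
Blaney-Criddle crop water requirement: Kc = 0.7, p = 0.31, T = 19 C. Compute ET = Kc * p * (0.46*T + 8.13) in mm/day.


ET = Kc * p * (0.46*T + 8.13)
ET = 0.7 * 0.31 * (0.46*19 + 8.13)
ET = 0.7 * 0.31 * 16.8700

3.6608 mm/day


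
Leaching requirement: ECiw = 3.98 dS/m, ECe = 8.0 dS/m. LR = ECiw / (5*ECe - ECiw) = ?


LR = ECiw / (5*ECe - ECiw)
LR = 3.98 / (5*8.0 - 3.98)
LR = 3.98 / 36.0200

0.1105


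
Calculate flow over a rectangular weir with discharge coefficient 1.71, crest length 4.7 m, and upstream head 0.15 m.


Q = C * L * H^(3/2) = 1.71 * 4.7 * 0.15^1.5 = 1.71 * 4.7 * 0.058095

0.4669 m^3/s


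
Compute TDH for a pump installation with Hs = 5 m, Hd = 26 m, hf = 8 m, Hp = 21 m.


TDH = Hs + Hd + hf + Hp = 5 + 26 + 8 + 21 = 60

60 m


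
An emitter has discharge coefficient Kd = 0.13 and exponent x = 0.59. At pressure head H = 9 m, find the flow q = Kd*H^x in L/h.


q = Kd * H^x = 0.13 * 9^0.59 = 0.13 * 3.655974

0.4753 L/h


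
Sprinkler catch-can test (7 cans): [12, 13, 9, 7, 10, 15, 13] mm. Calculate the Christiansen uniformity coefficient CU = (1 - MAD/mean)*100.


mean = 11.285714 mm
MAD = 2.244898 mm
CU = (1 - 2.244898/11.285714)*100

80.1085 %


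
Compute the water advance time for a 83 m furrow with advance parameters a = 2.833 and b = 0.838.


t = (L/a)^(1/b)
t = (83/2.833)^(1/0.838)
t = 29.297564^(1/0.838)

56.2854 min


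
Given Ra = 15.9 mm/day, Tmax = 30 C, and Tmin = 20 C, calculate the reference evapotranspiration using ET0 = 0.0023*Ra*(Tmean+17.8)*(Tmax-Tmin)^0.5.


Tmean = (Tmax + Tmin)/2 = (30 + 20)/2 = 25.0
ET0 = 0.0023 * 15.9 * (25.0 + 17.8) * sqrt(30 - 20)
ET0 = 0.0023 * 15.9 * 42.8 * 3.162278

4.9496 mm/day


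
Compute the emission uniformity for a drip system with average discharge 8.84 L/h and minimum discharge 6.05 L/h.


EU = (q_min/q_avg)*100 = (6.05/8.84)*100 = 68.4389%

68.4389 %


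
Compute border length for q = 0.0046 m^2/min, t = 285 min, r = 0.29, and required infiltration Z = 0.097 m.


L = q*t/((1+r)*Z)
L = 0.0046*285/((1+0.29)*0.097)
L = 1.311/0.12513

10.4771 m


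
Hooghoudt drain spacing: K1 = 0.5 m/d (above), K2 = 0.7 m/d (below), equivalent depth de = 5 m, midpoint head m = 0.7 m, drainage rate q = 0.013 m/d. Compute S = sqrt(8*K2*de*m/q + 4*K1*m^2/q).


S^2 = 8*K2*de*m/q + 4*K1*m^2/q
S^2 = 8*0.7*5*0.7/0.013 + 4*0.5*0.7^2/0.013
S = sqrt(1583.0769)

39.7879 m


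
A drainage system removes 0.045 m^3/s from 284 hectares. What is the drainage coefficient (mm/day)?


DC = Q * 86400 / (A * 10000) * 1000
DC = 0.045 * 86400 / (284 * 10000) * 1000
DC = 3888000.0000 / 2840000

1.3690 mm/day


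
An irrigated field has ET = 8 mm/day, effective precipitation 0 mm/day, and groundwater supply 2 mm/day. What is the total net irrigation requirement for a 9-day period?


Daily deficit = ET - Pe - GW = 8 - 0 - 2 = 6 mm/day
NIR = 6 * 9 = 54 mm

54.0000 mm


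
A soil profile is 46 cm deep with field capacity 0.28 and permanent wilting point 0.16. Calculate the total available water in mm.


AWC = (FC - PWP) * d * 10
AWC = (0.28 - 0.16) * 46 * 10
AWC = 0.1200 * 46 * 10

55.2000 mm


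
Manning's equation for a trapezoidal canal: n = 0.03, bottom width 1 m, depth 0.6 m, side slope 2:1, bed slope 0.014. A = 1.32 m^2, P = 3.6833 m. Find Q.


R = A/P = 1.32/3.6833 = 0.358374
Q = (1/0.03) * 1.32 * 0.358374^(2/3) * 0.014^0.5

2.6267 m^3/s


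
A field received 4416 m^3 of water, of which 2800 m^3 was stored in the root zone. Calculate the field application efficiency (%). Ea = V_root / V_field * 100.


Ea = V_root / V_field * 100 = 2800 / 4416 * 100 = 63.4058%

63.4058 %


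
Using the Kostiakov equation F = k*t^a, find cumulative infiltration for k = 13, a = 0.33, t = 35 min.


F = k * t^a = 13 * 35^0.33
F = 13 * 3.232529

42.0229 mm


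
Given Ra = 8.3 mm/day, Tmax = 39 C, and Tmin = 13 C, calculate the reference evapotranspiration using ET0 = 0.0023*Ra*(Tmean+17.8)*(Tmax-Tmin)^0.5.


Tmean = (Tmax + Tmin)/2 = (39 + 13)/2 = 26.0
ET0 = 0.0023 * 8.3 * (26.0 + 17.8) * sqrt(39 - 13)
ET0 = 0.0023 * 8.3 * 43.8 * 5.099020

4.2635 mm/day


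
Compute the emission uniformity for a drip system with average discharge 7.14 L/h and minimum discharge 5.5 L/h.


EU = (q_min/q_avg)*100 = (5.5/7.14)*100 = 77.0308%

77.0308 %


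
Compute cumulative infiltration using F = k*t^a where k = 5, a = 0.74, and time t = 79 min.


F = k * t^a = 5 * 79^0.74
F = 5 * 25.365536

126.8277 mm


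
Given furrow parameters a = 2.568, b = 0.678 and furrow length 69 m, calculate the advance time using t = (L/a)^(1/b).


t = (L/a)^(1/b)
t = (69/2.568)^(1/0.678)
t = 26.869159^(1/0.678)

128.2462 min


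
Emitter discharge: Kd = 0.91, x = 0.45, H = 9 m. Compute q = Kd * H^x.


q = Kd * H^x = 0.91 * 9^0.45 = 0.91 * 2.687875

2.4460 L/h


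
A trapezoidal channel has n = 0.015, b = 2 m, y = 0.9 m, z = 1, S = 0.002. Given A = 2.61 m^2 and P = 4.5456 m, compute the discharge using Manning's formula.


R = A/P = 2.61/4.5456 = 0.574182
Q = (1/0.015) * 2.61 * 0.574182^(2/3) * 0.002^0.5

5.3756 m^3/s


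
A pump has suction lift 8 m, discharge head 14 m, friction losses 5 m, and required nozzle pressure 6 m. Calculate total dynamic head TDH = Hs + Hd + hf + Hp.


TDH = Hs + Hd + hf + Hp = 8 + 14 + 5 + 6 = 33

33 m


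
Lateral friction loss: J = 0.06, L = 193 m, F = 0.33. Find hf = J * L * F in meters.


hf = J * L * F = 0.06 * 193 * 0.33 = 3.8214 m

3.8214 m


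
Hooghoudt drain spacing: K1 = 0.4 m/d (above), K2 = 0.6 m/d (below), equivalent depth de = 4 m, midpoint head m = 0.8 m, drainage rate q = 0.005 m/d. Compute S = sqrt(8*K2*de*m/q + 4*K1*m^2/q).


S^2 = 8*K2*de*m/q + 4*K1*m^2/q
S^2 = 8*0.6*4*0.8/0.005 + 4*0.4*0.8^2/0.005
S = sqrt(3276.8000)

57.2433 m


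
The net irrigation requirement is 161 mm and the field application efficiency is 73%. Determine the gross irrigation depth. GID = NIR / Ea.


Ea = 73% = 0.73
GID = NIR / Ea = 161 / 0.73 = 220.5479 mm

220.5479 mm


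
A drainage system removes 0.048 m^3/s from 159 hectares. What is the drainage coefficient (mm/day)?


DC = Q * 86400 / (A * 10000) * 1000
DC = 0.048 * 86400 / (159 * 10000) * 1000
DC = 4147200.0000 / 1590000

2.6083 mm/day


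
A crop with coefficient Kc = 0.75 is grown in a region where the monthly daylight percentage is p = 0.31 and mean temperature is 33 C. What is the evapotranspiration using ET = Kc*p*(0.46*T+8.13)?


ET = Kc * p * (0.46*T + 8.13)
ET = 0.75 * 0.31 * (0.46*33 + 8.13)
ET = 0.75 * 0.31 * 23.3100

5.4196 mm/day


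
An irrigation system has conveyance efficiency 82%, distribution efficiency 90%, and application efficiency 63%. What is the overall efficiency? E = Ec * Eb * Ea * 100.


Ec = 0.82, Eb = 0.9, Ea = 0.63
E = 0.82 * 0.9 * 0.63 * 100 = 46.4940%

46.4940 %


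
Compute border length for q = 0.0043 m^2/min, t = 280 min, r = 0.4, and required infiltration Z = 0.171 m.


L = q*t/((1+r)*Z)
L = 0.0043*280/((1+0.4)*0.171)
L = 1.204/0.2394

5.0292 m


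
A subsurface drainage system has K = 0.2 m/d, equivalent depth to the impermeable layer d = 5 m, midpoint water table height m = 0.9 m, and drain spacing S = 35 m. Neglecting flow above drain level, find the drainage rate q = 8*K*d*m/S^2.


q = 8*K*d*m/S^2
q = 8*0.2*5*0.9/35^2
q = 7.2000 / 1225

0.0059 m/d


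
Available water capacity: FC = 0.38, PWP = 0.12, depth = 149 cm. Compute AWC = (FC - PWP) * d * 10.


AWC = (FC - PWP) * d * 10
AWC = (0.38 - 0.12) * 149 * 10
AWC = 0.2600 * 149 * 10

387.4000 mm


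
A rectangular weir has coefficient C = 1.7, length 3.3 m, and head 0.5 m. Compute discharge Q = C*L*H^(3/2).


Q = C * L * H^(3/2) = 1.7 * 3.3 * 0.5^1.5 = 1.7 * 3.3 * 0.353553

1.9834 m^3/s


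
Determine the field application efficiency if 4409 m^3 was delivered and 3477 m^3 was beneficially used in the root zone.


Ea = V_root / V_field * 100 = 3477 / 4409 * 100 = 78.8614%

78.8614 %


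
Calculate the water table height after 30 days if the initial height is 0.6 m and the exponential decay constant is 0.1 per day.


m = m0 * exp(-k*t)
m = 0.6 * exp(-0.1 * 30)
m = 0.6 * exp(-3.0000)

0.0299 m


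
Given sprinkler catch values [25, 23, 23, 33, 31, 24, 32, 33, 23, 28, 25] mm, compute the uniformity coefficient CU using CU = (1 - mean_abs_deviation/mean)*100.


mean = 27.272727 mm
MAD = 3.752066 mm
CU = (1 - 3.752066/27.272727)*100

86.2424 %


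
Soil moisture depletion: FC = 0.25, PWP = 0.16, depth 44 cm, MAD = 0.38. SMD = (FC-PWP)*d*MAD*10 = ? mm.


SMD = (FC - PWP) * d * MAD * 10
SMD = (0.25 - 0.16) * 44 * 0.38 * 10
SMD = 0.0900 * 44 * 0.38 * 10

15.0480 mm


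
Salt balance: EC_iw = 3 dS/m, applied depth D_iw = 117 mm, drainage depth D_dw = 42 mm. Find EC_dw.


EC_dw = EC_iw * D_iw / D_dw
EC_dw = 3 * 117 / 42
EC_dw = 351 / 42

8.3571 dS/m


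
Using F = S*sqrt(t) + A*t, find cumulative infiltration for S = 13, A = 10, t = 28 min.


F = S*sqrt(t) + A*t
F = 13*sqrt(28) + 10*28
F = 13*5.291503 + 280

348.7895 mm


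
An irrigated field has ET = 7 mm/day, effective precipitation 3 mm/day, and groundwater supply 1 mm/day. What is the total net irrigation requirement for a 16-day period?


Daily deficit = ET - Pe - GW = 7 - 3 - 1 = 3 mm/day
NIR = 3 * 16 = 48 mm

48.0000 mm


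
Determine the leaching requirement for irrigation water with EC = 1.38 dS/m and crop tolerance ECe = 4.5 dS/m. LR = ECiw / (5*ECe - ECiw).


LR = ECiw / (5*ECe - ECiw)
LR = 1.38 / (5*4.5 - 1.38)
LR = 1.38 / 21.1200

0.0653


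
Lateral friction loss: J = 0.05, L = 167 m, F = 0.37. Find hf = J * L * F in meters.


hf = J * L * F = 0.05 * 167 * 0.37 = 3.0895 m

3.0895 m


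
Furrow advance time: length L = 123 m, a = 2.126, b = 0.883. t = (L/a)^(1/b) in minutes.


t = (L/a)^(1/b)
t = (123/2.126)^(1/0.883)
t = 57.855127^(1/0.883)

99.0506 min


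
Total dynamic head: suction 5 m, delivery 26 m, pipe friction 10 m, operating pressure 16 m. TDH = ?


TDH = Hs + Hd + hf + Hp = 5 + 26 + 10 + 16 = 57

57 m


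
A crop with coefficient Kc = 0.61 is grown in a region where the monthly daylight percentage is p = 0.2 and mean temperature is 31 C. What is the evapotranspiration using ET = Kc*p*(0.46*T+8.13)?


ET = Kc * p * (0.46*T + 8.13)
ET = 0.61 * 0.2 * (0.46*31 + 8.13)
ET = 0.61 * 0.2 * 22.3900

2.7316 mm/day


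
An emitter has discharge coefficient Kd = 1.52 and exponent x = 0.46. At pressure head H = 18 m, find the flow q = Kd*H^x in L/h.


q = Kd * H^x = 1.52 * 18^0.46 = 1.52 * 3.779422

5.7447 L/h


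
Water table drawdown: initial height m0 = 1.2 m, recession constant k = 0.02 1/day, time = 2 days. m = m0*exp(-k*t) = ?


m = m0 * exp(-k*t)
m = 1.2 * exp(-0.02 * 2)
m = 1.2 * exp(-0.0400)

1.1529 m


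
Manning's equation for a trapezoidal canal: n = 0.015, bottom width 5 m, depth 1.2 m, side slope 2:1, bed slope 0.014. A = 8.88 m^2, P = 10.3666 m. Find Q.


R = A/P = 8.88/10.3666 = 0.856597
Q = (1/0.015) * 8.88 * 0.856597^(2/3) * 0.014^0.5

63.1786 m^3/s


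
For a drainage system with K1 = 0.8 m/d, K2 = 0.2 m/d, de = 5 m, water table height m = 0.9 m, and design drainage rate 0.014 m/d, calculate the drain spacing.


S^2 = 8*K2*de*m/q + 4*K1*m^2/q
S^2 = 8*0.2*5*0.9/0.014 + 4*0.8*0.9^2/0.014
S = sqrt(699.4286)

26.4467 m


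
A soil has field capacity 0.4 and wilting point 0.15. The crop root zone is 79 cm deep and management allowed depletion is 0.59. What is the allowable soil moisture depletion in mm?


SMD = (FC - PWP) * d * MAD * 10
SMD = (0.4 - 0.15) * 79 * 0.59 * 10
SMD = 0.2500 * 79 * 0.59 * 10

116.5250 mm


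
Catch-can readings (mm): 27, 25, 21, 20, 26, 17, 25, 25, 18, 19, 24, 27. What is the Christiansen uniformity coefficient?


mean = 22.833333 mm
MAD = 3.194444 mm
CU = (1 - 3.194444/22.833333)*100

86.0097 %


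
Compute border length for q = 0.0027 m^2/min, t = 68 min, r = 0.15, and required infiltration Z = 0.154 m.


L = q*t/((1+r)*Z)
L = 0.0027*68/((1+0.15)*0.154)
L = 0.1836/0.1771

1.0367 m


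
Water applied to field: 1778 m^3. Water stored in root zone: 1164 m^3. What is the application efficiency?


Ea = V_root / V_field * 100 = 1164 / 1778 * 100 = 65.4668%

65.4668 %


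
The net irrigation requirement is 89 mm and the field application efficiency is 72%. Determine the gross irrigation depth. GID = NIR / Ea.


Ea = 72% = 0.72
GID = NIR / Ea = 89 / 0.72 = 123.6111 mm

123.6111 mm


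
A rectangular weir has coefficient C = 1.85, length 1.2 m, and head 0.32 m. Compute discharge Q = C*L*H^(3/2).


Q = C * L * H^(3/2) = 1.85 * 1.2 * 0.32^1.5 = 1.85 * 1.2 * 0.181019

0.4019 m^3/s


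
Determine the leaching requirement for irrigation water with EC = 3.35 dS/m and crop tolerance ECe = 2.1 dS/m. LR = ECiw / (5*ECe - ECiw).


LR = ECiw / (5*ECe - ECiw)
LR = 3.35 / (5*2.1 - 3.35)
LR = 3.35 / 7.1500

0.4685


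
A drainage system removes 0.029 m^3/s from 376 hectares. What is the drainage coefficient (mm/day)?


DC = Q * 86400 / (A * 10000) * 1000
DC = 0.029 * 86400 / (376 * 10000) * 1000
DC = 2505600.0000 / 3760000

0.6664 mm/day


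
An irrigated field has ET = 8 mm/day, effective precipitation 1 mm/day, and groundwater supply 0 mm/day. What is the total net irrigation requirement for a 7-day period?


Daily deficit = ET - Pe - GW = 8 - 1 - 0 = 7 mm/day
NIR = 7 * 7 = 49 mm

49.0000 mm


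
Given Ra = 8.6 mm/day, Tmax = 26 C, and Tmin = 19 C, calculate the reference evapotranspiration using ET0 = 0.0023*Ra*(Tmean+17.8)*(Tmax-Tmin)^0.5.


Tmean = (Tmax + Tmin)/2 = (26 + 19)/2 = 22.5
ET0 = 0.0023 * 8.6 * (22.5 + 17.8) * sqrt(26 - 19)
ET0 = 0.0023 * 8.6 * 40.3 * 2.645751

2.1090 mm/day


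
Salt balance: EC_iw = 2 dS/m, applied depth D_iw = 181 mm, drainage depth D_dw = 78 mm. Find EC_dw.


EC_dw = EC_iw * D_iw / D_dw
EC_dw = 2 * 181 / 78
EC_dw = 362 / 78

4.6410 dS/m


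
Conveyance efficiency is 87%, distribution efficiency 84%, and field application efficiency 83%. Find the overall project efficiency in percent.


Ec = 0.87, Eb = 0.84, Ea = 0.83
E = 0.87 * 0.84 * 0.83 * 100 = 60.6564%

60.6564 %


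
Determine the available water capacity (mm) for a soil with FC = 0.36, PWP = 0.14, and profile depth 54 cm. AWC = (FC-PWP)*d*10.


AWC = (FC - PWP) * d * 10
AWC = (0.36 - 0.14) * 54 * 10
AWC = 0.2200 * 54 * 10

118.8000 mm


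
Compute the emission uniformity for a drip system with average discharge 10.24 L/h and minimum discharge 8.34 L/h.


EU = (q_min/q_avg)*100 = (8.34/10.24)*100 = 81.4453%

81.4453 %


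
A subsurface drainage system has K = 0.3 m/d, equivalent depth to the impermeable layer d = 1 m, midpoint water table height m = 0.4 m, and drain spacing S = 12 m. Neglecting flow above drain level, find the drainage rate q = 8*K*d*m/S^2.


q = 8*K*d*m/S^2
q = 8*0.3*1*0.4/12^2
q = 0.9600 / 144

0.0067 m/d


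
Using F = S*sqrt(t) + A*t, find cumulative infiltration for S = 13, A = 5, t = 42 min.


F = S*sqrt(t) + A*t
F = 13*sqrt(42) + 5*42
F = 13*6.480741 + 210

294.2496 mm


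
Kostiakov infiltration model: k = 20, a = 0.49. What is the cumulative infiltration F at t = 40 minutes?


F = k * t^a = 20 * 40^0.49
F = 20 * 6.095501

121.9100 mm


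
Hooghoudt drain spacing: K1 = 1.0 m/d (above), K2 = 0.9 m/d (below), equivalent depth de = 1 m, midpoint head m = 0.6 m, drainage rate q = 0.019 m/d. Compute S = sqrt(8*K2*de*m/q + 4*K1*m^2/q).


S^2 = 8*K2*de*m/q + 4*K1*m^2/q
S^2 = 8*0.9*1*0.6/0.019 + 4*1.0*0.6^2/0.019
S = sqrt(303.1579)

17.4114 m


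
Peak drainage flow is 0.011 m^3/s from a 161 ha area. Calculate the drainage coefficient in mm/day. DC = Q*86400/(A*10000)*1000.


DC = Q * 86400 / (A * 10000) * 1000
DC = 0.011 * 86400 / (161 * 10000) * 1000
DC = 950400.0000 / 1610000

0.5903 mm/day


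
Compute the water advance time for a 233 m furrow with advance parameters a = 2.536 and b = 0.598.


t = (L/a)^(1/b)
t = (233/2.536)^(1/0.598)
t = 91.876972^(1/0.598)

1918.4669 min


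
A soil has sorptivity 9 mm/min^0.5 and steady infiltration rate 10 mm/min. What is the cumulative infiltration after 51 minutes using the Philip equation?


F = S*sqrt(t) + A*t
F = 9*sqrt(51) + 10*51
F = 9*7.141428 + 510

574.2729 mm


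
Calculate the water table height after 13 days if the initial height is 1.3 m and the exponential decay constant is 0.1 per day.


m = m0 * exp(-k*t)
m = 1.3 * exp(-0.1 * 13)
m = 1.3 * exp(-1.3000)

0.3543 m


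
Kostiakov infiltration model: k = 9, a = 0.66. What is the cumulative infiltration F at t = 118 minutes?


F = k * t^a = 9 * 118^0.66
F = 9 * 23.304625

209.7416 mm


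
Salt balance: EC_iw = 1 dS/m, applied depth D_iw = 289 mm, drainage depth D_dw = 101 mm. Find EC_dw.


EC_dw = EC_iw * D_iw / D_dw
EC_dw = 1 * 289 / 101
EC_dw = 289 / 101

2.8614 dS/m


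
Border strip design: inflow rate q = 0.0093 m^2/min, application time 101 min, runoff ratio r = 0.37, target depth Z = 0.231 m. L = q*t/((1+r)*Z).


L = q*t/((1+r)*Z)
L = 0.0093*101/((1+0.37)*0.231)
L = 0.9393/0.31647

2.9681 m


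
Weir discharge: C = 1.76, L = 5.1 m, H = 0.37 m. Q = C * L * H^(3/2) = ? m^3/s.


Q = C * L * H^(3/2) = 1.76 * 5.1 * 0.37^1.5 = 1.76 * 5.1 * 0.225062

2.0202 m^3/s


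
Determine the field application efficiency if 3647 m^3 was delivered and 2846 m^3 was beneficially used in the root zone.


Ea = V_root / V_field * 100 = 2846 / 3647 * 100 = 78.0367%

78.0367 %


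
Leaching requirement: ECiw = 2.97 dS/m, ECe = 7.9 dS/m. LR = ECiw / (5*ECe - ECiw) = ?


LR = ECiw / (5*ECe - ECiw)
LR = 2.97 / (5*7.9 - 2.97)
LR = 2.97 / 36.5300

0.0813


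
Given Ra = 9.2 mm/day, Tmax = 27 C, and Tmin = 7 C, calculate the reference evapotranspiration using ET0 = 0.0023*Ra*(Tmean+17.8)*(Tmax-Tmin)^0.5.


Tmean = (Tmax + Tmin)/2 = (27 + 7)/2 = 17.0
ET0 = 0.0023 * 9.2 * (17.0 + 17.8) * sqrt(27 - 7)
ET0 = 0.0023 * 9.2 * 34.8 * 4.472136

3.2931 mm/day


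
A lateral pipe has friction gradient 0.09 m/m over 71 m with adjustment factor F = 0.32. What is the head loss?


hf = J * L * F = 0.09 * 71 * 0.32 = 2.0448 m

2.0448 m


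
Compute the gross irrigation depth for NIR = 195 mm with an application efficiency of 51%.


Ea = 51% = 0.51
GID = NIR / Ea = 195 / 0.51 = 382.3529 mm

382.3529 mm


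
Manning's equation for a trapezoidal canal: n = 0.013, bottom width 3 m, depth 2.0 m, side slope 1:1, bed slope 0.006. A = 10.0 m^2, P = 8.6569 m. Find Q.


R = A/P = 10.0/8.6569 = 1.155148
Q = (1/0.013) * 10.0 * 1.155148^(2/3) * 0.006^0.5

65.5980 m^3/s


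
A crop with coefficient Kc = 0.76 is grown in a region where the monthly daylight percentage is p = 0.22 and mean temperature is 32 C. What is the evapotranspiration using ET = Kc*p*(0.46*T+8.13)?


ET = Kc * p * (0.46*T + 8.13)
ET = 0.76 * 0.22 * (0.46*32 + 8.13)
ET = 0.76 * 0.22 * 22.8500

3.8205 mm/day


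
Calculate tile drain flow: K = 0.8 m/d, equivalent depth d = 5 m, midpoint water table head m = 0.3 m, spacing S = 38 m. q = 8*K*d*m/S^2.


q = 8*K*d*m/S^2
q = 8*0.8*5*0.3/38^2
q = 9.6000 / 1444

0.0066 m/d


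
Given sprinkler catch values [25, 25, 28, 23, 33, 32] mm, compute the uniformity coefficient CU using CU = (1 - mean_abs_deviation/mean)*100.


mean = 27.666667 mm
MAD = 3.333333 mm
CU = (1 - 3.333333/27.666667)*100

87.9518 %


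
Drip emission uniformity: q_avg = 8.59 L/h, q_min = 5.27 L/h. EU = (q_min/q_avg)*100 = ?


EU = (q_min/q_avg)*100 = (5.27/8.59)*100 = 61.3504%

61.3504 %


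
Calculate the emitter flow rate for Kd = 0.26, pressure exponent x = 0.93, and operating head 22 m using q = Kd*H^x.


q = Kd * H^x = 0.26 * 22^0.93 = 0.26 * 17.719567

4.6071 L/h


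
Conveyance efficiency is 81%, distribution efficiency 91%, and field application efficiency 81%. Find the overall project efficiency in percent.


Ec = 0.81, Eb = 0.91, Ea = 0.81
E = 0.81 * 0.91 * 0.81 * 100 = 59.7051%

59.7051 %


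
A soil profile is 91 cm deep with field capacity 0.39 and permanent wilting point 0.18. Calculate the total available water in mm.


AWC = (FC - PWP) * d * 10
AWC = (0.39 - 0.18) * 91 * 10
AWC = 0.2100 * 91 * 10

191.1000 mm


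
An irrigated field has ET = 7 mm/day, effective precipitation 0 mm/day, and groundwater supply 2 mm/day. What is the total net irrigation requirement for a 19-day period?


Daily deficit = ET - Pe - GW = 7 - 0 - 2 = 5 mm/day
NIR = 5 * 19 = 95 mm

95.0000 mm


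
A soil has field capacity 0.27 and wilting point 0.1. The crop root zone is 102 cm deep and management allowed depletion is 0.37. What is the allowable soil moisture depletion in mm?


SMD = (FC - PWP) * d * MAD * 10
SMD = (0.27 - 0.1) * 102 * 0.37 * 10
SMD = 0.1700 * 102 * 0.37 * 10

64.1580 mm


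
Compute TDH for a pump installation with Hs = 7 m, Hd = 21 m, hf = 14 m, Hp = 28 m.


TDH = Hs + Hd + hf + Hp = 7 + 21 + 14 + 28 = 70

70 m


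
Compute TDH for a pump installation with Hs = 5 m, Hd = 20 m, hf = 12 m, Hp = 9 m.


TDH = Hs + Hd + hf + Hp = 5 + 20 + 12 + 9 = 46

46 m


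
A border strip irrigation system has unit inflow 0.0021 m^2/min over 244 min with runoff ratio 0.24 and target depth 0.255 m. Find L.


L = q*t/((1+r)*Z)
L = 0.0021*244/((1+0.24)*0.255)
L = 0.5124/0.3162

1.6205 m


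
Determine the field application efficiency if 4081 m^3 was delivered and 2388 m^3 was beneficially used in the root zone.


Ea = V_root / V_field * 100 = 2388 / 4081 * 100 = 58.5151%

58.5151 %


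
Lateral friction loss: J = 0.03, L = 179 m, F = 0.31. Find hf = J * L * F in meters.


hf = J * L * F = 0.03 * 179 * 0.31 = 1.6647 m

1.6647 m


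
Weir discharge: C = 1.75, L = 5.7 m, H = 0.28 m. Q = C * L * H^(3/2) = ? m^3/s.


Q = C * L * H^(3/2) = 1.75 * 5.7 * 0.28^1.5 = 1.75 * 5.7 * 0.148162

1.4779 m^3/s


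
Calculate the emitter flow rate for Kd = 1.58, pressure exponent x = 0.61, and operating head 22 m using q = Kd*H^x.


q = Kd * H^x = 1.58 * 22^0.61 = 1.58 * 6.589885

10.4120 L/h


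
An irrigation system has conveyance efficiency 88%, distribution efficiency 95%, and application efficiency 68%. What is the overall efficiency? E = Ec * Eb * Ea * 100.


Ec = 0.88, Eb = 0.95, Ea = 0.68
E = 0.88 * 0.95 * 0.68 * 100 = 56.8480%

56.8480 %


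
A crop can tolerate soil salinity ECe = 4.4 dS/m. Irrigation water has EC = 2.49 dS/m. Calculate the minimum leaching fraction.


LR = ECiw / (5*ECe - ECiw)
LR = 2.49 / (5*4.4 - 2.49)
LR = 2.49 / 19.5100

0.1276


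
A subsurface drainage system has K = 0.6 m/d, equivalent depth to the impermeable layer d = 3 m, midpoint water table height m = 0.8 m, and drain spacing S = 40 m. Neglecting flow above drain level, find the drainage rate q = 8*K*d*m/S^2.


q = 8*K*d*m/S^2
q = 8*0.6*3*0.8/40^2
q = 11.5200 / 1600

0.0072 m/d
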